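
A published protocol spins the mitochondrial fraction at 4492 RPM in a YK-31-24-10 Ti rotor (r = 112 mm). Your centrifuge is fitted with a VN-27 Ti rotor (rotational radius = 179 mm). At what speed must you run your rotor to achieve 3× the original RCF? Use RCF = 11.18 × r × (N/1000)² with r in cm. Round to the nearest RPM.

6154 RPM

Original rotor: r = 112 mm = 11.2 cm
RCF = 11.18 × r × (N/1000)²
RCF_original = 11.18 × 11.2 × (4.492)² = 11.18 × 11.2 × 20.178064 ≈ 2,526.6 × g
Target RCF = 3 × 2,526.6 ≈ 7,579.8 × g
Your rotor: r = 179 mm = 17.9 cm
7,579.8 = 11.18 × 17.9 × (N/1000)²
(N/1000)² = 7,579.8 / 200.122 = 37.8759
N = 1000 × √37.8759 ≈ 6,154.3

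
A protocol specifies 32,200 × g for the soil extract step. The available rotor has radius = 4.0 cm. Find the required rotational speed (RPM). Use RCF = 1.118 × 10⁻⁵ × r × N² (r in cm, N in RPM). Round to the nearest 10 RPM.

32,200 = 1.118 × 10⁻⁵ × 4 × N²
N² = 32,200 / (4.472 × 10⁻⁵) = 720,035,778
N ≈ √720,035,778 ≈ 26,833.5

26830 RPM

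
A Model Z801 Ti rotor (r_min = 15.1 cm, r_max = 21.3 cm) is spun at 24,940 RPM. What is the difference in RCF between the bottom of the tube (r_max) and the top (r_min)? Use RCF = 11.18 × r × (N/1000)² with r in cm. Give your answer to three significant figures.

RCF_max = 11.18 × 21.3 × (24.94)² = 11.18 × 21.3 × 622.0036 ≈ 148,120.2 × g
RCF_min = 11.18 × 15.1 × (24.94)² = 11.18 × 15.1 × 622.0036 ≈ 105,005.4 × g
ΔRCF = 148,120.2 − 105,005.4 = 43,114.8

ΔRCF ≈ 43100 x g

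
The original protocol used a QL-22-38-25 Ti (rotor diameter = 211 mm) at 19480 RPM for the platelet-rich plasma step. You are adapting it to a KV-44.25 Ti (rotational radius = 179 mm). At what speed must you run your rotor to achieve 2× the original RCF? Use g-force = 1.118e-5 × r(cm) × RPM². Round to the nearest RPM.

≈ 21150 RPM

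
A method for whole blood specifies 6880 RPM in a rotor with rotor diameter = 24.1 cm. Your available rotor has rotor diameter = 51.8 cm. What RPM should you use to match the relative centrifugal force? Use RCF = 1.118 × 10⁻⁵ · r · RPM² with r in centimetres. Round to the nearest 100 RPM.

Original rotor: r = 24.1 / 2 = 12.05 cm
RCF_original = 1.118 × 10⁻⁵ × 12.05 × (6880)² = 1.118 × 10⁻⁵ × 12.05 × 47,334,400 ≈ 6,376.8 × g
Your rotor: r = 51.8 / 2 = 25.9 cm
6,376.8 = 1.118 × 10⁻⁵ × 25.9 × N²
N² = 6,376.8 / (28.9562 × 10⁻⁵) = 22,022,227
N ≈ √22,022,227 ≈ 4,692.8

≈ 4700 RPM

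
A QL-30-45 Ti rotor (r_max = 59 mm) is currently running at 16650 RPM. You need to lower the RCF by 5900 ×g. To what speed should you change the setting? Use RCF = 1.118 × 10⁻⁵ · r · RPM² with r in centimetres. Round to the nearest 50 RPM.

≈ 13700 RPM

r = 59 mm = 5.9 cm
Current RCF = 1.118 × 10⁻⁵ × 5.9 × (16650)² = 1.118 × 10⁻⁵ × 5.9 × 277,222,500 ≈ 18,286.2 × g
Target RCF = 18,286.2 − 5,900 = 12,386.2 × g
N² = 12,386.2 / (6.5962 × 10⁻⁵) = 187,777,811
N ≈ √187,777,811 ≈ 13,703.2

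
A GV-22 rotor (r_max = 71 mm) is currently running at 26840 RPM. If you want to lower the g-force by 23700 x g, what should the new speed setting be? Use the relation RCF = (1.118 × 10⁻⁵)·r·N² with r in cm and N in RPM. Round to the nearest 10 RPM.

N₂ ≈ 20540 RPM

r = 71 mm = 7.1 cm
Current RCF = 1.118 × 10⁻⁵ × 7.1 × (26840)² = 1.118 × 10⁻⁵ × 7.1 × 720,385,600 ≈ 57,182.8 × g
Target RCF = 57,182.8 − 23,700 = 33,482.8 × g
N² = 33,482.8 / (7.9378 × 10⁻⁵) = 421,814,609
N ≈ √421,814,609 ≈ 20,538.1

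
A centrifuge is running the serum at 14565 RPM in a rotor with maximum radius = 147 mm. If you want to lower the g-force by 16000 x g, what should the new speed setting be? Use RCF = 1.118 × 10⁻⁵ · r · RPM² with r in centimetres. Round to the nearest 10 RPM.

N₂ ≈ 10710 RPM

r = 147 mm = 14.7 cm
Current RCF = 1.118 × 10⁻⁵ × 14.7 × (14565)² = 1.118 × 10⁻⁵ × 14.7 × 212,139,225 ≈ 34,864.2 × g
Target RCF = 34,864.2 − 16,000 = 18,864.2 × g
N² = 18,864.2 / (16.4346 × 10⁻⁵) = 114,783,445
N ≈ √114,783,445 ≈ 10,713.7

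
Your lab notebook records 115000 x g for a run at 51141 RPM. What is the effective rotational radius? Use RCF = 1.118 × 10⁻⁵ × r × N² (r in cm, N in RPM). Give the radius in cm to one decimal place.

≈ 3.9 cm

RCF = 1.118 × 10⁻⁵ × r × N²
115000 = 1.118 × 10⁻⁵ × r × (51141)²
r = 115000 / (1.118 × 10⁻⁵ × 2,615,401,881) = 115000 / 29240.19 ≈ 3.933 cm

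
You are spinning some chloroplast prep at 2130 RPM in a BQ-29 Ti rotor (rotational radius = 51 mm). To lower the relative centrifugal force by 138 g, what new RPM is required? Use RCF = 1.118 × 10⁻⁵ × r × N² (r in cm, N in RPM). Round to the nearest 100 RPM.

r = 51 mm = 5.1 cm
Current RCF = 1.118 × 10⁻⁵ × 5.1 × (2130)² = 1.118 × 10⁻⁵ × 5.1 × 4,536,900 ≈ 258.7 × g
Target RCF = 258.7 − 138 = 120.7 × g
N² = 120.7 / (5.7018 × 10⁻⁵) = 2,116,875
N ≈ √2,116,875 ≈ 1,454.9

N₂ ≈ 1500 RPM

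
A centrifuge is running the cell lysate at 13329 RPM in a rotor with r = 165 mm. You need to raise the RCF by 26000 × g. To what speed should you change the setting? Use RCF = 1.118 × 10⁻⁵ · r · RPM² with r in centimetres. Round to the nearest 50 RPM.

17850 RPM

r = 165 mm = 16.5 cm
Current RCF = 1.118 × 10⁻⁵ × 16.5 × (13329)² = 1.118 × 10⁻⁵ × 16.5 × 177,662,241 ≈ 32,773.4 × g
Target RCF = 32,773.4 + 26,000 = 58,773.4 × g
N² = 58,773.4 / (18.447 × 10⁻⁵) = 318,606,820
N ≈ √318,606,820 ≈ 17,849.6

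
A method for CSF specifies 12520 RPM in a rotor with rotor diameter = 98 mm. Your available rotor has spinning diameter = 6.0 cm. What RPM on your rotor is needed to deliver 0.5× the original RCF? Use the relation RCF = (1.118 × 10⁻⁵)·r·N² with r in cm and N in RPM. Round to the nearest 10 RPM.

Original rotor: r = 98 mm / 2 = 49 mm = 4.9 cm
RCF_original = 1.118 × 10⁻⁵ × 4.9 × (12520)² = 1.118 × 10⁻⁵ × 4.9 × 156,750,400 ≈ 8,587.1 × g
Target RCF = 0.5 × 8,587.1 ≈ 4,293.6 × g
Your rotor: r = 6.0 / 2 = 3 cm
4,293.6 = 1.118 × 10⁻⁵ × 3 × N²
N² = 4,293.6 / (3.354 × 10⁻⁵) = 128,014,311
N ≈ √128,014,311 ≈ 11,314.3

11310 RPM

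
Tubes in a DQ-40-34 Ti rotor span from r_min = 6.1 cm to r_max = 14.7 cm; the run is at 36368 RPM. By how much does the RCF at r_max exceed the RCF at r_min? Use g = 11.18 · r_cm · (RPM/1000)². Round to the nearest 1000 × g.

127000 × g

RCF_max = 11.18 × 14.7 × (36.368)² = 11.18 × 14.7 × 1,322.631424 ≈ 217,369.2 × g
RCF_min = 11.18 × 6.1 × (36.368)² = 11.18 × 6.1 × 1,322.631424 ≈ 90,200.8 × g
ΔRCF = 217,369.2 − 90,200.8 = 127,168.4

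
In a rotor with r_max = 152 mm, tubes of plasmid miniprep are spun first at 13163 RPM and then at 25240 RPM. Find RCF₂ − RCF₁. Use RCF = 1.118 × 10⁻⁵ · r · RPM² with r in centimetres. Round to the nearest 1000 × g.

r = 152 mm = 15.2 cm
RCF₁ = 1.118 × 10⁻⁵ × 15.2 × (13163)² = 1.118 × 10⁻⁵ × 15.2 × 173,264,569 ≈ 29,443.9 × g
RCF₂ = 1.118 × 10⁻⁵ × 15.2 × (25240)² = 1.118 × 10⁻⁵ × 15.2 × 637,057,600 ≈ 108,259 × g
Increase = 108,259 − 29,443.9 = 78,815.1

79000 x g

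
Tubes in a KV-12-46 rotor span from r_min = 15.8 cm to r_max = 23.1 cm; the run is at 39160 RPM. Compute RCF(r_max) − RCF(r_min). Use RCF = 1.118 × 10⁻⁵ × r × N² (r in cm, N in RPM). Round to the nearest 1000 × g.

RCF_max = 1.118 × 10⁻⁵ × 23.1 × (39160)² = 1.118 × 10⁻⁵ × 23.1 × 1,533,505,600 ≈ 396,040.1 × g
RCF_min = 1.118 × 10⁻⁵ × 15.8 × (39160)² = 1.118 × 10⁻⁵ × 15.8 × 1,533,505,600 ≈ 270,884.6 × g
ΔRCF = 396,040.1 − 270,884.6 = 125,155.5

ΔRCF ≈ 125000 g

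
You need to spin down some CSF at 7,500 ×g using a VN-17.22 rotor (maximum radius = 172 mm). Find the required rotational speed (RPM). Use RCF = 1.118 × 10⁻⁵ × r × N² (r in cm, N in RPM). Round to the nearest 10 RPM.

≈ 6250 RPM

r = 172 mm = 17.2 cm
RCF = 1.118 × 10⁻⁵ × r × N²
7,500 = 1.118 × 10⁻⁵ × 17.2 × N²
N² = 7,500 / (19.2296 × 10⁻⁵) = 39,002,371
N ≈ √39,002,371 ≈ 6,245.2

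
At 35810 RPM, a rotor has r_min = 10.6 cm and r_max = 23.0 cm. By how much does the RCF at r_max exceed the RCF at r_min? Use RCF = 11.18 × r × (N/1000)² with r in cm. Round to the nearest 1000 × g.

≈ 178000 ×g

ΔRCF = 11.18 × (r_max − r_min) × (N/1000)² = 11.18 × 12.4 × 1,282.3561 ≈ 177,775.6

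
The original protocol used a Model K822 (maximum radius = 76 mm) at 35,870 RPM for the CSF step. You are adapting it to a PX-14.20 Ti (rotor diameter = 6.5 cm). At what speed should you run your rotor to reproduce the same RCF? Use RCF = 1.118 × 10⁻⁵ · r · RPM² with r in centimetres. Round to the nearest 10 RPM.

≈ 54850 RPM

Original rotor: r = 76 mm = 7.6 cm
RCF = 1.118 × 10⁻⁵ × r × N²
RCF_original = 1.118 × 10⁻⁵ × 7.6 × (35870)² = 1.118 × 10⁻⁵ × 7.6 × 1,286,656,900 ≈ 109,324.7 × g
Your rotor: r = 6.5 / 2 = 3.25 cm
109,324.7 = 1.118 × 10⁻⁵ × 3.25 × N²
N² = 109,324.7 / (3.6335 × 10⁻⁵) = 3,008,798,679
N ≈ √3,008,798,679 ≈ 54,852.5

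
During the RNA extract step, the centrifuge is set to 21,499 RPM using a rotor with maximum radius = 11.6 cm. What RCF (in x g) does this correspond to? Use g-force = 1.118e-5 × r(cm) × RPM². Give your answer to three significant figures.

RCF ≈ 59900 x g

RCF = 1.118 × 10⁻⁵ × r × N²
RCF = 1.118 × 10⁻⁵ × 11.6 × (21499)² = 1.118 × 10⁻⁵ × 11.6 × 462,207,001 ≈ 59,942.7 × g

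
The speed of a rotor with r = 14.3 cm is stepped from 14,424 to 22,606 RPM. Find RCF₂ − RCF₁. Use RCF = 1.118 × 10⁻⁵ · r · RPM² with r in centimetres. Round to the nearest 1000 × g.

≈ 48000 g

RCF₁ = 1.118 × 10⁻⁵ × 14.3 × (14424)² = 1.118 × 10⁻⁵ × 14.3 × 208,051,776 ≈ 33,262.1 × g
RCF₂ = 1.118 × 10⁻⁵ × 14.3 × (22606)² = 1.118 × 10⁻⁵ × 14.3 × 511,031,236 ≈ 81,700.6 × g
Increase = 81,700.6 − 33,262.1 = 48,438.5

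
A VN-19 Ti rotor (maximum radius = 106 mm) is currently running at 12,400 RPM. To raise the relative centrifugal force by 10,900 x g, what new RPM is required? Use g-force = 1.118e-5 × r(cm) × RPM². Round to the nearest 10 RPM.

≈ 15680 RPM

r = 106 mm = 10.6 cm
Current RCF = 1.118 × 10⁻⁵ × 10.6 × (12400)² = 1.118 × 10⁻⁵ × 10.6 × 153,760,000 ≈ 18,221.8 × g
Target RCF = 18,221.8 + 10,900 = 29,121.8 × g
N² = 29,121.8 / (11.8508 × 10⁻⁵) = 245,736,997
N ≈ √245,736,997 ≈ 15,676.0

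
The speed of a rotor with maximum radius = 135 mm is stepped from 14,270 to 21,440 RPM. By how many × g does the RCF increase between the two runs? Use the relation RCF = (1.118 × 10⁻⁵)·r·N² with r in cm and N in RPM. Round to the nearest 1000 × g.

r = 135 mm = 13.5 cm
RCF₁ = 1.118 × 10⁻⁵ × 13.5 × (14270)² = 1.118 × 10⁻⁵ × 13.5 × 203,632,900 ≈ 30,734.3 × g
RCF₂ = 1.118 × 10⁻⁵ × 13.5 × (21440)² = 1.118 × 10⁻⁵ × 13.5 × 459,673,600 ≈ 69,378.5 × g
Increase = 69,378.5 − 30,734.3 = 38,644.2

≈ 39000 × g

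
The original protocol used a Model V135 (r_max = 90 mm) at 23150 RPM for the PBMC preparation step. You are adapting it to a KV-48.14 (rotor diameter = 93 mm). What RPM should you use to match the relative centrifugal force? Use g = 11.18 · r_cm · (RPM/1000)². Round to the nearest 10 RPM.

32210 RPM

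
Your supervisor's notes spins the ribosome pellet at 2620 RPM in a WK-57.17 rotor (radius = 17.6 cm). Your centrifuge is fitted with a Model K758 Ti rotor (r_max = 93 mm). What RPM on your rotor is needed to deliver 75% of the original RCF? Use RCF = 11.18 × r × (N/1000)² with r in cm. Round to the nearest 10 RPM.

≈ 3120 RPM

RCF_original = 11.18 × 17.6 × (2.62)² = 11.18 × 17.6 × 6.8644 ≈ 1,350.7 × g
Target RCF = 0.75 × 1,350.7 ≈ 1,013 × g
Your rotor: r = 93 mm = 9.3 cm
1,013 = 11.18 × 9.3 × (N/1000)²
(N/1000)² = 1,013 / 103.974 = 9.74282
N = 1000 × √9.74282 ≈ 3,121.3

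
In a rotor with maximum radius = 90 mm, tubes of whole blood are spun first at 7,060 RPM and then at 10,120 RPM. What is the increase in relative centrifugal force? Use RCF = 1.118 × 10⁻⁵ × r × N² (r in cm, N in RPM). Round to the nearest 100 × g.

5300 g

r = 90 mm = 9.0 cm
RCF₁ = 1.118 × 10⁻⁵ × 9 × (7060)² = 1.118 × 10⁻⁵ × 9 × 49,843,600 ≈ 5,015.3 × g
RCF₂ = 1.118 × 10⁻⁵ × 9 × (10120)² = 1.118 × 10⁻⁵ × 9 × 102,414,400 ≈ 10,304.9 × g
Increase = 10,304.9 − 5,015.3 = 5,289.6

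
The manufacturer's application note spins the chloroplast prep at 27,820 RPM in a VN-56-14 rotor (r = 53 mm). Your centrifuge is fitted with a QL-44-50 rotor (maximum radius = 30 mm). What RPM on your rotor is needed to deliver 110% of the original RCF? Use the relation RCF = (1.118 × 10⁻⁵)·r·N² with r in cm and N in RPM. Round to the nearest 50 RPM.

Original rotor: r = 53 mm = 5.3 cm
RCF_original = 1.118 × 10⁻⁵ × 5.3 × (27820)² = 1.118 × 10⁻⁵ × 5.3 × 773,952,400 ≈ 45,859.8 × g
Target RCF = 1.1 × 45,859.8 ≈ 50,445.8 × g
Your rotor: r = 30 mm = 3.0 cm
50,445.8 = 1.118 × 10⁻⁵ × 3 × N²
N² = 50,445.8 / (3.354 × 10⁻⁵) = 1,504,048,897
N ≈ √1,504,048,897 ≈ 38,782.1

38800 RPM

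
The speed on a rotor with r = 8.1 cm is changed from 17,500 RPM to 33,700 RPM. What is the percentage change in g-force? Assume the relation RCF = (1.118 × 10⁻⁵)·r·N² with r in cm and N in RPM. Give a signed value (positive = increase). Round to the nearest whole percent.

+271%

RCF ∝ N², so the ratio is (33700/17500)² = (1.925714)² = 3.7084.
Change = 3.7084 − 1 = +2.7084 → +270.8%.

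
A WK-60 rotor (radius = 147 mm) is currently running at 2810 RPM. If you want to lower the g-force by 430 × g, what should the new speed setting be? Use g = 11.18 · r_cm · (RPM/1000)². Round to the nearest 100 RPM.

≈ 2300 RPM

r = 147 mm = 14.7 cm
Current RCF = 11.18 × 14.7 × (2.81)² = 11.18 × 14.7 × 7.8961 ≈ 1,297.7 × g
Target RCF = 1,297.7 − 430 = 867.7 × g
(N/1000)² = 867.7 / 164.346 = 5.279715
N = 1000 × √5.279715 ≈ 2,297.8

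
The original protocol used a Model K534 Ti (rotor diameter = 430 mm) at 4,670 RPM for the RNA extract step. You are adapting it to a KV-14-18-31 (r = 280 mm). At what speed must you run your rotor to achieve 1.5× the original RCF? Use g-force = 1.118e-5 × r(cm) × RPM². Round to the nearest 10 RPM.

5010 RPM

Original rotor: r = 430 mm / 2 = 215 mm = 21.5 cm
RCF_original = 1.118 × 10⁻⁵ × 21.5 × (4670)² = 1.118 × 10⁻⁵ × 21.5 × 21,808,900 ≈ 5,242.2 × g
Target RCF = 1.5 × 5,242.2 ≈ 7,863.3 × g
Your rotor: r = 280 mm = 28.0 cm
7,863.3 = 1.118 × 10⁻⁵ × 28 × N²
N² = 7,863.3 / (31.304 × 10⁻⁵) = 25,119,154
N ≈ √25,119,154 ≈ 5,011.9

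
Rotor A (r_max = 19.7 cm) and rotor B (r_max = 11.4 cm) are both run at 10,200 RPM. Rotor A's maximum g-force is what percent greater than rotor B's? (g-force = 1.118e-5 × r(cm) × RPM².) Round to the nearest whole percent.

73%

At equal RPM, RCF scales linearly with r: ratio = 19.7 / 11.4 = 1.7281.
So rotor A delivers 72.8% more g-force.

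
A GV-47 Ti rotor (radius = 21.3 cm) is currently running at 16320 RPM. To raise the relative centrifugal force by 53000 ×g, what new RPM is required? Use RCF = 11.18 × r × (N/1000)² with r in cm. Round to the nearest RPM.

22111 RPM

Current RCF = 11.18 × 21.3 × (16.32)² = 11.18 × 21.3 × 266.3424 ≈ 63,425.2 × g
Target RCF = 63,425.2 + 53,000 = 116,425.2 × g
(N/1000)² = 116,425.2 / 238.134 = 488.9062
N = 1000 × √488.9062 ≈ 22,111.2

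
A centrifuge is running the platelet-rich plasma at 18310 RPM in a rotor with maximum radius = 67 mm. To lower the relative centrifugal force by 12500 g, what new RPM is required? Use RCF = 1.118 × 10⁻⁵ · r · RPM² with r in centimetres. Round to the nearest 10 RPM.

≈ 12980 RPM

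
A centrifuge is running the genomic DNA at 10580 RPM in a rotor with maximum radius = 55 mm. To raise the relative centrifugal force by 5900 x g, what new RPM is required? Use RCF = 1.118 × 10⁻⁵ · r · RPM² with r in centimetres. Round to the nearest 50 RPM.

14400 RPM

r = 55 mm = 5.5 cm
Current RCF = 1.118 × 10⁻⁵ × 5.5 × (10580)² = 1.118 × 10⁻⁵ × 5.5 × 111,936,400 ≈ 6,883 × g
Target RCF = 6,883 + 5,900 = 12,783 × g
N² = 12,783 / (6.149 × 10⁻⁵) = 207,887,461
N ≈ √207,887,461 ≈ 14,418.3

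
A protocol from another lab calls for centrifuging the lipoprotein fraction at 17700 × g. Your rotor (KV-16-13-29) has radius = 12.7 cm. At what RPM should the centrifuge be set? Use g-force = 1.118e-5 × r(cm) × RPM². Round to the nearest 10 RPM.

≈ 11170 RPM

17,700 = 1.118 × 10⁻⁵ × 12.7 × N²
N² = 17,700 / (14.1986 × 10⁻⁵) = 124,660,178
N ≈ √124,660,178 ≈ 11,165.1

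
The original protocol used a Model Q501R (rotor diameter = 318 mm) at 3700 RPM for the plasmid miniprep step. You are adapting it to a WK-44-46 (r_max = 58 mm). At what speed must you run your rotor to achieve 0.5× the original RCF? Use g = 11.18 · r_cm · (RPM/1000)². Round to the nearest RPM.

Original rotor: r = 318 mm / 2 = 159 mm = 15.9 cm
RCF = 11.18 × r × (N/1000)²
RCF_original = 11.18 × 15.9 × (3.7)² = 11.18 × 15.9 × 13.69 ≈ 2,433.6 × g
Target RCF = 0.5 × 2,433.6 ≈ 1,216.8 × g
Your rotor: r = 58 mm = 5.8 cm
1,216.8 = 11.18 × 5.8 × (N/1000)²
(N/1000)² = 1,216.8 / 64.844 = 18.76504
N = 1000 × √18.76504 ≈ 4,331.9

4332 RPM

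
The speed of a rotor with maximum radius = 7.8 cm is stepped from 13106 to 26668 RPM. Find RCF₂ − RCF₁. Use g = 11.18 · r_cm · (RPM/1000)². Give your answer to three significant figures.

47000 g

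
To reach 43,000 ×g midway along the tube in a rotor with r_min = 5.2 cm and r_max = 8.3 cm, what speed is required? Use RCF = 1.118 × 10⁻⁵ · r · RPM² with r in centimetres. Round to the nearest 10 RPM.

r_avg = (5.2 + 8.3) / 2 = 6.75 cm
43,000 = 1.118 × 10⁻⁵ × 6.75 × N²
N² = 43,000 / (7.5465 × 10⁻⁵) = 569,800,570
N ≈ √569,800,570 ≈ 23,870.5

≈ 23870 RPM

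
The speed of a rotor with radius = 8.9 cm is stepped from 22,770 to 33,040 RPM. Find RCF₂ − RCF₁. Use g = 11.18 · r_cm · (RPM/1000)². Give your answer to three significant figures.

RCF₁ = 11.18 × 8.9 × (22.77)² = 11.18 × 8.9 × 518.4729 ≈ 51,589.1 × g
RCF₂ = 11.18 × 8.9 × (33.04)² = 11.18 × 8.9 × 1,091.6416 ≈ 108,620.5 × g
Increase = 108,620.5 − 51,589.1 = 57,031.4

≈ 57000 g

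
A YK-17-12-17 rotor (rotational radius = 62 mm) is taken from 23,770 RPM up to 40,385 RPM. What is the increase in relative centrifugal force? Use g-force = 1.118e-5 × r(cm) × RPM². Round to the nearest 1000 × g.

≈ 74000 × g

r = 62 mm = 6.2 cm
RCF₁ = 1.118 × 10⁻⁵ × 6.2 × (23770)² = 1.118 × 10⁻⁵ × 6.2 × 565,012,900 ≈ 39,164.4 × g
RCF₂ = 1.118 × 10⁻⁵ × 6.2 × (40385)² = 1.118 × 10⁻⁵ × 6.2 × 1,630,948,225 ≈ 113,050.8 × g
Increase = 113,050.8 − 39,164.4 = 73,886.4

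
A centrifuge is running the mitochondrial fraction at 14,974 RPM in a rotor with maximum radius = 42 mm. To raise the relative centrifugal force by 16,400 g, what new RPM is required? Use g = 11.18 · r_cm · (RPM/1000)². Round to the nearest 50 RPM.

≈ 23950 RPM

r = 42 mm = 4.2 cm
Current RCF = 11.18 × 4.2 × (14.974)² = 11.18 × 4.2 × 224.220676 ≈ 10,528.5 × g
Target RCF = 10,528.5 + 16,400 = 26,928.5 × g
(N/1000)² = 26,928.5 / 46.956 = 573.4837
N = 1000 × √573.4837 ≈ 23,947.5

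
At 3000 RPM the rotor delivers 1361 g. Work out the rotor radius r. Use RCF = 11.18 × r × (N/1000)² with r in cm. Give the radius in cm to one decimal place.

RCF = 11.18 × r × (N/1000)²
1361 = 11.18 × r × (3)²
r = 1361 / (11.18 × 9) = 1361 / 100.62 ≈ 13.526 cm

13.5 cm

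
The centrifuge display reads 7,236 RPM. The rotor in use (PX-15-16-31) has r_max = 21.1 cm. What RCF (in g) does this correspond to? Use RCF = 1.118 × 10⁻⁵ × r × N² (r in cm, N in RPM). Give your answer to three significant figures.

RCF = 1.118 × 10⁻⁵ × 21.1 × (7236)² = 1.118 × 10⁻⁵ × 21.1 × 52,359,696 ≈ 12,351.5 × g

12400 g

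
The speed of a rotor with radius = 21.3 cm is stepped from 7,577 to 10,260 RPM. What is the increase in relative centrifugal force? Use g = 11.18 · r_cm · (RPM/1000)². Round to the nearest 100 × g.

RCF₁ = 11.18 × 21.3 × (7.577)² = 11.18 × 21.3 × 57.410929 ≈ 13,671.5 × g
RCF₂ = 11.18 × 21.3 × (10.26)² = 11.18 × 21.3 × 105.2676 ≈ 25,067.8 × g
Increase = 25,067.8 − 13,671.5 = 11,396.3

11400 x g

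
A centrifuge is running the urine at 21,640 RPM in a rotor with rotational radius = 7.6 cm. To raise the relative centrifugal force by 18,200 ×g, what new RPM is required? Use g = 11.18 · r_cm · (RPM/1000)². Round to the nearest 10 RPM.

26120 RPM

Current RCF = 11.18 × 7.6 × (21.64)² = 11.18 × 7.6 × 468.2896 ≈ 39,789.6 × g
Target RCF = 39,789.6 + 18,200 = 57,989.6 × g
(N/1000)² = 57,989.6 / 84.968 = 682.4875
N = 1000 × √682.4875 ≈ 26,124.5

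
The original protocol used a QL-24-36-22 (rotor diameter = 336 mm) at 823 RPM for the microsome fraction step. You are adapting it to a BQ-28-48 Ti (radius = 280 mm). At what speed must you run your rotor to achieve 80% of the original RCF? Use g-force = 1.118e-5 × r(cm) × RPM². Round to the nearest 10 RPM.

570 RPM

Original rotor: r = 336 mm / 2 = 168 mm = 16.8 cm
RCF = 1.118 × 10⁻⁵ × r × N²
RCF_original = 1.118 × 10⁻⁵ × 16.8 × (823)² = 1.118 × 10⁻⁵ × 16.8 × 677,329 ≈ 127.2 × g
Target RCF = 0.8 × 127.2 ≈ 101.8 × g
Your rotor: r = 280 mm = 28.0 cm
101.8 = 1.118 × 10⁻⁵ × 28 × N²
N² = 101.8 / (31.304 × 10⁻⁵) = 325,198
N ≈ √325,198 ≈ 570.3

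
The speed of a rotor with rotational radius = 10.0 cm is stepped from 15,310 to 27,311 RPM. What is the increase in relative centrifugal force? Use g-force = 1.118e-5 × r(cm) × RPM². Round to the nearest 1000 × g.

RCF₁ = 1.118 × 10⁻⁵ × 10 × (15310)² = 1.118 × 10⁻⁵ × 10 × 234,396,100 ≈ 26,205.5 × g
RCF₂ = 1.118 × 10⁻⁵ × 10 × (27311)² = 1.118 × 10⁻⁵ × 10 × 745,890,721 ≈ 83,390.6 × g
Increase = 83,390.6 − 26,205.5 = 57,185.1

≈ 57000 × g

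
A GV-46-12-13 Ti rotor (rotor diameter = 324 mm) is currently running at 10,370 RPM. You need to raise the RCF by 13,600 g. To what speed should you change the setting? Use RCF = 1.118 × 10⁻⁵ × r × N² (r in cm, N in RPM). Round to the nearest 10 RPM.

r = 324 mm / 2 = 162 mm = 16.2 cm
Current RCF = 1.118 × 10⁻⁵ × 16.2 × (10370)² = 1.118 × 10⁻⁵ × 16.2 × 107,536,900 ≈ 19,476.7 × g
Target RCF = 19,476.7 + 13,600 = 33,076.7 × g
N² = 33,076.7 / (18.1116 × 10⁻⁵) = 182,627,156
N ≈ √182,627,156 ≈ 13,514.0

≈ 13510 RPM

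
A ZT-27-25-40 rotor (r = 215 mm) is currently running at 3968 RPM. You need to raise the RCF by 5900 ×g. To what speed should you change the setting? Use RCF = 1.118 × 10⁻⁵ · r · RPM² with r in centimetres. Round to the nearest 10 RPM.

r = 215 mm = 21.5 cm
Current RCF = 1.118 × 10⁻⁵ × 21.5 × (3968)² = 1.118 × 10⁻⁵ × 21.5 × 15,745,024 ≈ 3,784.6 × g
Target RCF = 3,784.6 + 5,900 = 9,684.6 × g
N² = 9,684.6 / (24.037 × 10⁻⁵) = 40,290,386
N ≈ √40,290,386 ≈ 6,347.5

6350 RPM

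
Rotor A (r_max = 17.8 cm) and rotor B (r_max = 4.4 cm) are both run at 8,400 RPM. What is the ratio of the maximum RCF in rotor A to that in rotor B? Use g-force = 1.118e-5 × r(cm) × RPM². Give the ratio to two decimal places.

4.05

At fixed N, RCF ∝ r, so RCF_A/RCF_B = r_A/r_B = 17.8 / 4.4 = 4.0455.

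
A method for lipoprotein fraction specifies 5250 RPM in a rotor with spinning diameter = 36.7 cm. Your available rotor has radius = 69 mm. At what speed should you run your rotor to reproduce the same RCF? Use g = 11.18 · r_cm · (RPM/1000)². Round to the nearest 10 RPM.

Original rotor: r = 36.7 / 2 = 18.35 cm
RCF = 11.18 × r × (N/1000)²
RCF_original = 11.18 × 18.35 × (5.25)² = 11.18 × 18.35 × 27.5625 ≈ 5,654.5 × g
Your rotor: r = 69 mm = 6.9 cm
5,654.5 = 11.18 × 6.9 × (N/1000)²
(N/1000)² = 5,654.5 / 77.142 = 73.29989
N = 1000 × √73.29989 ≈ 8,561.5

≈ 8560 RPM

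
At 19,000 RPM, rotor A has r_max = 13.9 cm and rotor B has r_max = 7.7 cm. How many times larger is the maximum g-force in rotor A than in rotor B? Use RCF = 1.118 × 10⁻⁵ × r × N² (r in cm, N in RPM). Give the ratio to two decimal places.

At fixed N, RCF ∝ r, so RCF_A/RCF_B = r_A/r_B = 13.9 / 7.7 = 1.8052.

1.81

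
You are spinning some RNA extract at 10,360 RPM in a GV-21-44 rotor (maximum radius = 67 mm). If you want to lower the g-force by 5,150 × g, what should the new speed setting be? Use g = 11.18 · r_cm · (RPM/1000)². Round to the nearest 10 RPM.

6210 RPM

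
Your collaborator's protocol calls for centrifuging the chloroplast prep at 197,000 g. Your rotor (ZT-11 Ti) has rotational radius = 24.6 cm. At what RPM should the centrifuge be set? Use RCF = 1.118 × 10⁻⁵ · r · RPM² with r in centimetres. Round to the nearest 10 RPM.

RCF = 1.118 × 10⁻⁵ × r × N²
197,000 = 1.118 × 10⁻⁵ × 24.6 × N²
N² = 197,000 / (27.5028 × 10⁻⁵) = 716,290,705
N ≈ √716,290,705 ≈ 26,763.6

26760 RPM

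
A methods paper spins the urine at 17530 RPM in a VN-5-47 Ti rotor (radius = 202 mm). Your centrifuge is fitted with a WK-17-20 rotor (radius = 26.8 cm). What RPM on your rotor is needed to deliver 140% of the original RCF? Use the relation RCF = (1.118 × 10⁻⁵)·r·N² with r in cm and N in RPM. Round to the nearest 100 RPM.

Original rotor: r = 202 mm = 20.2 cm
RCF_original = 1.118 × 10⁻⁵ × 20.2 × (17530)² = 1.118 × 10⁻⁵ × 20.2 × 307,300,900 ≈ 69,399.6 × g
Target RCF = 1.4 × 69,399.6 ≈ 97,159.4 × g
97,159.4 = 1.118 × 10⁻⁵ × 26.8 × N²
N² = 97,159.4 / (29.9624 × 10⁻⁵) = 324,271,086
N ≈ √324,271,086 ≈ 18,007.5

≈ 18000 RPM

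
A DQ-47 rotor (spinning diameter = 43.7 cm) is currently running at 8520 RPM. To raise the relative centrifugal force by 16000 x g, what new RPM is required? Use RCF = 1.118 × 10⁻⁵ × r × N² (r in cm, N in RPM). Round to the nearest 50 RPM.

r = 43.7 / 2 = 21.85 cm
Current RCF = 1.118 × 10⁻⁵ × 21.85 × (8520)² = 1.118 × 10⁻⁵ × 21.85 × 72,590,400 ≈ 17,732.6 × g
Target RCF = 17,732.6 + 16,000 = 33,732.6 × g
N² = 33,732.6 / (24.4283 × 10⁻⁵) = 138,088,201
N ≈ √138,088,201 ≈ 11,751.1

≈ 11750 RPM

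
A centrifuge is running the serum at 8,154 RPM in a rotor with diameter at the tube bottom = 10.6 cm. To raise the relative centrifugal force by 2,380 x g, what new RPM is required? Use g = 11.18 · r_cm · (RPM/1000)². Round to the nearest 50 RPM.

r = 10.6 / 2 = 5.3 cm
Current RCF = 11.18 × 5.3 × (8.154)² = 11.18 × 5.3 × 66.487716 ≈ 3,939.7 × g
Target RCF = 3,939.7 + 2,380 = 6,319.7 × g
(N/1000)² = 6,319.7 / 59.254 = 106.6544
N = 1000 × √106.6544 ≈ 10,327.4

N₂ ≈ 10350 RPM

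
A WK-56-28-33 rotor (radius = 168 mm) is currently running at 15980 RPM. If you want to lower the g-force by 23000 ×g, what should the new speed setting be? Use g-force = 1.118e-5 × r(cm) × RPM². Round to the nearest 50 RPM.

≈ 11550 RPM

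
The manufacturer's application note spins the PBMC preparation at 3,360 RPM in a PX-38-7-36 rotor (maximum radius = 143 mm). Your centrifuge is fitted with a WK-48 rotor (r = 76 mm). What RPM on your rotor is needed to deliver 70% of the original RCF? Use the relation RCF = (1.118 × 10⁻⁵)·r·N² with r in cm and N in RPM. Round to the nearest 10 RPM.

3860 RPM

Original rotor: r = 143 mm = 14.3 cm
RCF_original = 1.118 × 10⁻⁵ × 14.3 × (3360)² = 1.118 × 10⁻⁵ × 14.3 × 11,289,600 ≈ 1,804.9 × g
Target RCF = 0.7 × 1,804.9 ≈ 1,263.4 × g
Your rotor: r = 76 mm = 7.6 cm
1,263.4 = 1.118 × 10⁻⁵ × 7.6 × N²
N² = 1,263.4 / (8.4968 × 10⁻⁵) = 14,869,127
N ≈ √14,869,127 ≈ 3,856.1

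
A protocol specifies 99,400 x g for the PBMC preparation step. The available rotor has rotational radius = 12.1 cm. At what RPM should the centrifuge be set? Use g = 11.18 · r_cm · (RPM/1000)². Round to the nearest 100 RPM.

27100 RPM

RCF = 11.18 × r × (N/1000)²
99,400 = 11.18 × 12.1 × (N/1000)²
(N/1000)² = 99,400 / 135.278 = 734.7832
N = 1000 × √734.7832 ≈ 27,106.9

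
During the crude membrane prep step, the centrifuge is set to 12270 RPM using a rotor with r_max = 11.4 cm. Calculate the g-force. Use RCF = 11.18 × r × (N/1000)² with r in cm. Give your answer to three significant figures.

19200 x g

RCF = 11.18 × 11.4 × (12.27)² = 11.18 × 11.4 × 150.5529 ≈ 19,188.3 × g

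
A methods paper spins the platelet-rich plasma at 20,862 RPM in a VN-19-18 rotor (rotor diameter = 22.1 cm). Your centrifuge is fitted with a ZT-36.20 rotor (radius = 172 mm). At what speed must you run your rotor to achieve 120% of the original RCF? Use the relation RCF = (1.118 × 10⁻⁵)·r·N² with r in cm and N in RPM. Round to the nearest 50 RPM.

≈ 18300 RPM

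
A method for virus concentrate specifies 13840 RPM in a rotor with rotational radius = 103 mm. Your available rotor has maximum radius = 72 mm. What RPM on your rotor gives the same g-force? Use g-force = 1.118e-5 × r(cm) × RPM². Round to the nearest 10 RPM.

16550 RPM

Original rotor: r = 103 mm = 10.3 cm
RCF_original = 1.118 × 10⁻⁵ × 10.3 × (13840)² = 1.118 × 10⁻⁵ × 10.3 × 191,545,600 ≈ 22,057.2 × g
Your rotor: r = 72 mm = 7.2 cm
22,057.2 = 1.118 × 10⁻⁵ × 7.2 × N²
N² = 22,057.2 / (8.0496 × 10⁻⁵) = 274,016,100
N ≈ √274,016,100 ≈ 16,553.4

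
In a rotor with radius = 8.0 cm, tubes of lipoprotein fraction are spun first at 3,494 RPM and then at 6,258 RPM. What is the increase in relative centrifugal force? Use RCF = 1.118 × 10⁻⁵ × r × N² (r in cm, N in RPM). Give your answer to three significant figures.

2410 g

RCF₁ = 1.118 × 10⁻⁵ × 8 × (3494)² = 1.118 × 10⁻⁵ × 8 × 12,208,036 ≈ 1,091.9 × g
RCF₂ = 1.118 × 10⁻⁵ × 8 × (6258)² = 1.118 × 10⁻⁵ × 8 × 39,162,564 ≈ 3,502.7 × g
Increase = 3,502.7 − 1,091.9 = 2,410.8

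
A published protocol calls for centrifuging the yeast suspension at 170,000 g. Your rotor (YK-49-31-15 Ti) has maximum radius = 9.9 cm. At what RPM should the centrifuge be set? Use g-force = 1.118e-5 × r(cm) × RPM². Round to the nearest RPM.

170,000 = 1.118 × 10⁻⁵ × 9.9 × N²
N² = 170,000 / (11.0682 × 10⁻⁵) = 1,535,931,768
N ≈ √1,535,931,768 ≈ 39,191.0

≈ 39191 RPM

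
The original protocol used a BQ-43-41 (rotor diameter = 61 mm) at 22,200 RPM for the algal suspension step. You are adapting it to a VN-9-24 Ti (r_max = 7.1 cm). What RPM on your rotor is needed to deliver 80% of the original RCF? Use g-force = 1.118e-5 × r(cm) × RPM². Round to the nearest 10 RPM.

≈ 13010 RPM

Original rotor: r = 61 mm / 2 = 30.5 mm = 3.05 cm
RCF_original = 1.118 × 10⁻⁵ × 3.05 × (22200)² = 1.118 × 10⁻⁵ × 3.05 × 492,840,000 ≈ 16,805.4 × g
Target RCF = 0.8 × 16,805.4 ≈ 13,444.3 × g
13,444.3 = 1.118 × 10⁻⁵ × 7.1 × N²
N² = 13,444.3 / (7.9378 × 10⁻⁵) = 169,370,606
N ≈ √169,370,606 ≈ 13,014.2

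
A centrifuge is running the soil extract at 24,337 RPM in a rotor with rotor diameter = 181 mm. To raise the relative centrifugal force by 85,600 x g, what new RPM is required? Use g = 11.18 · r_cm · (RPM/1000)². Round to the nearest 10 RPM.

r = 181 mm / 2 = 90.5 mm = 9.05 cm
Current RCF = 11.18 × 9.05 × (24.337)² = 11.18 × 9.05 × 592.289569 ≈ 59,927.3 × g
Target RCF = 59,927.3 + 85,600 = 145,527.3 × g
(N/1000)² = 145,527.3 / 101.179 = 1438.315
N = 1000 × √1438.315 ≈ 37,925.1

37930 RPM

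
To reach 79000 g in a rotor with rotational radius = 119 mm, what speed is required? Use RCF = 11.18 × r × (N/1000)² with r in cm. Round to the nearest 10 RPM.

≈ 24370 RPM

r = 119 mm = 11.9 cm
RCF = 11.18 × r × (N/1000)²
79,000 = 11.18 × 11.9 × (N/1000)²
(N/1000)² = 79,000 / 133.042 = 593.7974
N = 1000 × √593.7974 ≈ 24,368.0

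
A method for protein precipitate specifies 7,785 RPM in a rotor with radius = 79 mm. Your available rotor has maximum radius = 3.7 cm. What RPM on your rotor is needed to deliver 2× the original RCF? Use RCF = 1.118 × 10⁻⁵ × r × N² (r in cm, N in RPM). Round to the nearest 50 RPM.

≈ 16100 RPM

Original rotor: r = 79 mm = 7.9 cm
RCF = 1.118 × 10⁻⁵ × r × N²
RCF_original = 1.118 × 10⁻⁵ × 7.9 × (7785)² = 1.118 × 10⁻⁵ × 7.9 × 60,606,225 ≈ 5,352.9 × g
Target RCF = 2 × 5,352.9 ≈ 10,705.8 × g
10,705.8 = 1.118 × 10⁻⁵ × 3.7 × N²
N² = 10,705.8 / (4.1366 × 10⁻⁵) = 258,806,750
N ≈ √258,806,750 ≈ 16,087.5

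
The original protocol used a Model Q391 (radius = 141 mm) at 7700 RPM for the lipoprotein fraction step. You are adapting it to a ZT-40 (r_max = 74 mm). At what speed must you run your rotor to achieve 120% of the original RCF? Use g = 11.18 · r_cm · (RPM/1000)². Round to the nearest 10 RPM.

11640 RPM

Original rotor: r = 141 mm = 14.1 cm
RCF = 11.18 × r × (N/1000)²
RCF_original = 11.18 × 14.1 × (7.7)² = 11.18 × 14.1 × 59.29 ≈ 9,346.4 × g
Target RCF = 1.2 × 9,346.4 ≈ 11,215.7 × g
Your rotor: r = 74 mm = 7.4 cm
11,215.7 = 11.18 × 7.4 × (N/1000)²
(N/1000)² = 11,215.7 / 82.732 = 135.5666
N = 1000 × √135.5666 ≈ 11,643.3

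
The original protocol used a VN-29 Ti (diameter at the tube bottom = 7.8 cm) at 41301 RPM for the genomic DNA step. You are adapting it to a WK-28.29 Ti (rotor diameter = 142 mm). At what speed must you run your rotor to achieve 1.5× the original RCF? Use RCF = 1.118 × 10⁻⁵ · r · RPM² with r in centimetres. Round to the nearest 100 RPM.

≈ 37500 RPM

Original rotor: r = 7.8 / 2 = 3.9 cm
RCF_original = 1.118 × 10⁻⁵ × 3.9 × (41301)² = 1.118 × 10⁻⁵ × 3.9 × 1,705,772,601 ≈ 74,375.1 × g
Target RCF = 1.5 × 74,375.1 ≈ 111,562.7 × g
Your rotor: r = 142 mm / 2 = 71 mm = 7.1 cm
111,562.7 = 1.118 × 10⁻⁵ × 7.1 × N²
N² = 111,562.7 / (7.9378 × 10⁻⁵) = 1,405,461,211
N ≈ √1,405,461,211 ≈ 37,489.5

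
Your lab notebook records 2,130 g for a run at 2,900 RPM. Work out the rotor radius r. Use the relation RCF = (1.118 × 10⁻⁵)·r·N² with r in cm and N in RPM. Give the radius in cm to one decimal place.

≈ 22.7 cm

2130 = 1.118 × 10⁻⁵ × r × (2900)²
r = 2130 / (1.118 × 10⁻⁵ × 8,410,000) = 2130 / 94.0238 ≈ 22.654 cm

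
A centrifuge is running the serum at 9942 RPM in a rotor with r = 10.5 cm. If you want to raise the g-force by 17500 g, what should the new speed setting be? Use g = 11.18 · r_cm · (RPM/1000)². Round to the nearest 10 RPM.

Current RCF = 11.18 × 10.5 × (9.942)² = 11.18 × 10.5 × 98.843364 ≈ 11,603.2 × g
Target RCF = 11,603.2 + 17,500 = 29,103.2 × g
(N/1000)² = 29,103.2 / 117.39 = 247.9189
N = 1000 × √247.9189 ≈ 15,745.4

15750 RPM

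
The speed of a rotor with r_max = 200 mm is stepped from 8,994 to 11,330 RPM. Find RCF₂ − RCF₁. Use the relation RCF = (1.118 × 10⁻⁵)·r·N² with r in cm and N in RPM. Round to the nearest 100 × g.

r = 200 mm = 20.0 cm
RCF₁ = 1.118 × 10⁻⁵ × 20 × (8994)² = 1.118 × 10⁻⁵ × 20 × 80,892,036 ≈ 18,087.5 × g
RCF₂ = 1.118 × 10⁻⁵ × 20 × (11330)² = 1.118 × 10⁻⁵ × 20 × 128,368,900 ≈ 28,703.3 × g
Increase = 28,703.3 − 18,087.5 = 10,615.8

10600 g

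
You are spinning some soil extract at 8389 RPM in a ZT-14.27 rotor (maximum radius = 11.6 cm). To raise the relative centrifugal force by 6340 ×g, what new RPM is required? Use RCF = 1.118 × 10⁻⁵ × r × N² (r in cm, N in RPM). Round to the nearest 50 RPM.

≈ 10900 RPM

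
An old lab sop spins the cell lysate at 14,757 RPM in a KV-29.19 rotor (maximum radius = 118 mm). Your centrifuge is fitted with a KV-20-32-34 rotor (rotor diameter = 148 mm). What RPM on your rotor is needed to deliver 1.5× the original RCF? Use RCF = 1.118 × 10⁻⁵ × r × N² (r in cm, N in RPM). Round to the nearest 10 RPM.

≈ 22820 RPM

Original rotor: r = 118 mm = 11.8 cm
RCF_original = 1.118 × 10⁻⁵ × 11.8 × (14757)² = 1.118 × 10⁻⁵ × 11.8 × 217,769,049 ≈ 28,729 × g
Target RCF = 1.5 × 28,729 ≈ 43,093.5 × g
Your rotor: r = 148 mm / 2 = 74 mm = 7.4 cm
43,093.5 = 1.118 × 10⁻⁵ × 7.4 × N²
N² = 43,093.5 / (8.2732 × 10⁻⁵) = 520,880,675
N ≈ √520,880,675 ≈ 22,822.8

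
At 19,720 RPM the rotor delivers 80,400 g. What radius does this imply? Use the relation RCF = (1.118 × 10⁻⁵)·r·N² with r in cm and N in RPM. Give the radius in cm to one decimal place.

80400 = 1.118 × 10⁻⁵ × r × (19720)²
r = 80400 / (1.118 × 10⁻⁵ × 388,878,400) = 80400 / 4347.661 ≈ 18.493 cm

r ≈ 18.5 cm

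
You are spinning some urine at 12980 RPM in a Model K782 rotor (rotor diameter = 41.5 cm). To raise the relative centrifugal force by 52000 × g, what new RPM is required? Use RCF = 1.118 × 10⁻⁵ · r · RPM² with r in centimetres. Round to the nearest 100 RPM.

r = 41.5 / 2 = 20.75 cm
Current RCF = 1.118 × 10⁻⁵ × 20.75 × (12980)² = 1.118 × 10⁻⁵ × 20.75 × 168,480,400 ≈ 39,084.9 × g
Target RCF = 39,084.9 + 52,000 = 91,084.9 × g
N² = 91,084.9 / (23.1985 × 10⁻⁵) = 392,632,713
N ≈ √392,632,713 ≈ 19,815.0

N₂ ≈ 19800 RPM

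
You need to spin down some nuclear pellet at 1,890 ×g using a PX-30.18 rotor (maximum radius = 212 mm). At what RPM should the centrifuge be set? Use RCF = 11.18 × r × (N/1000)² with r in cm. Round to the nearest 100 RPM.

2800 RPM

r = 212 mm = 21.2 cm
1,890 = 11.18 × 21.2 × (N/1000)²
(N/1000)² = 1,890 / 237.016 = 7.974145
N = 1000 × √7.974145 ≈ 2,823.9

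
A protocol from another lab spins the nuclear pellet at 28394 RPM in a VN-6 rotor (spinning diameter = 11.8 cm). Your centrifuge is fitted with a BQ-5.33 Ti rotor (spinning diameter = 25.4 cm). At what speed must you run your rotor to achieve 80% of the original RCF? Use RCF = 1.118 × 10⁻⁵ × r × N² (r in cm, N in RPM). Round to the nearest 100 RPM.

Original rotor: r = 11.8 / 2 = 5.9 cm
RCF = 1.118 × 10⁻⁵ × r × N²
RCF_original = 1.118 × 10⁻⁵ × 5.9 × (28394)² = 1.118 × 10⁻⁵ × 5.9 × 806,219,236 ≈ 53,179.8 × g
Target RCF = 0.8 × 53,179.8 ≈ 42,543.8 × g
Your rotor: r = 25.4 / 2 = 12.7 cm
42,543.8 = 1.118 × 10⁻⁵ × 12.7 × N²
N² = 42,543.8 / (14.1986 × 10⁻⁵) = 299,633,767
N ≈ √299,633,767 ≈ 17,309.9

17300 RPM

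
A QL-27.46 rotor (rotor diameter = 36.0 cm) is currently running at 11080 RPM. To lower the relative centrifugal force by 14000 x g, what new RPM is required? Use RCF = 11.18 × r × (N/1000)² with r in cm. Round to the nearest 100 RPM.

≈ 7300 RPM

r = 36.0 / 2 = 18 cm
Current RCF = 11.18 × 18 × (11.08)² = 11.18 × 18 × 122.7664 ≈ 24,705.5 × g
Target RCF = 24,705.5 − 14,000 = 10,705.5 × g
(N/1000)² = 10,705.5 / 201.24 = 53.19767
N = 1000 × √53.19767 ≈ 7,293.7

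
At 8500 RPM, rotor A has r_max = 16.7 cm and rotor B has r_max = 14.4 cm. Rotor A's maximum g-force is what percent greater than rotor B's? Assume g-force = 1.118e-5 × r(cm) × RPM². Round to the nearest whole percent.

16%

At equal RPM, RCF scales linearly with r: ratio = 16.7 / 14.4 = 1.1597.
So rotor A delivers 16.0% more g-force.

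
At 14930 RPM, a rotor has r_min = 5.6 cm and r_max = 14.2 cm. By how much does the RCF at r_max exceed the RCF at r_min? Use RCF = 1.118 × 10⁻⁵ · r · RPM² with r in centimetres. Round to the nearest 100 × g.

≈ 21400 x g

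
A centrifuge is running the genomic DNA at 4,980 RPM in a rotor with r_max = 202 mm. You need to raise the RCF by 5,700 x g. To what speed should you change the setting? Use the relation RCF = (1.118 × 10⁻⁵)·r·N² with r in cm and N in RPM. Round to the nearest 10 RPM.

7070 RPM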